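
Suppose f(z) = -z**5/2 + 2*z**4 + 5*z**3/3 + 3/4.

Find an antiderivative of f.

The integrand splits into summands that can be handled one at a time.
Check: d/dz[-z**6/12 + 2*z**5/5 + 5*z**4/12 + 3*z/4] = -z**5/2 + 2*z**4 + 5*z**3/3 + 3/4 = f(z).

An antiderivative is F(z) = -z**6/12 + 2*z**5/5 + 5*z**4/12 + 3*z/4.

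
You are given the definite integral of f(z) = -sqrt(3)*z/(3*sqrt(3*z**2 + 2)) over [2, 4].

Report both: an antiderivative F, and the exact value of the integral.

f matches the chain-rule pattern g'(h)*h' with inner function h(z) = z**2 + 2/3; substituting u = h(z) collapses the integral.
F(z) = -sqrt(3)*sqrt(3*z**2 + 2)/9 is an antiderivative of f.
Check: d/dz[-sqrt(3)*sqrt(3*z**2 + 2)/9] = -sqrt(3)*z/(3*sqrt(3*z**2 + 2)) = f(z).
F(4) = -5*sqrt(6)/9; F(2) = -sqrt(42)/9.
Integral = F(4) - F(2) = -5*sqrt(6)/9 + sqrt(42)/9.

Antiderivative: F(z) = -sqrt(3)*sqrt(3*z**2 + 2)/9; value = -5*sqrt(6)/9 + sqrt(42)/9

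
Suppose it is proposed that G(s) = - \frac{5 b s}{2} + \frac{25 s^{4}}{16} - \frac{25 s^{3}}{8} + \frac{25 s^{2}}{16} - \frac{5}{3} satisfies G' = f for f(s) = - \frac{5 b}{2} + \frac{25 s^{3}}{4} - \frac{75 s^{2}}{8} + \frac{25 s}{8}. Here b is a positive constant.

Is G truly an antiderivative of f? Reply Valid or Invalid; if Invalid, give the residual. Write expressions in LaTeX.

d/ds[G] = - \frac{5 b}{2} + \frac{25 s^{3}}{4} - \frac{75 s^{2}}{8} + \frac{25 s}{8}
This equals f(s) exactly, so the claim holds.

Valid - the claim checks out under differentiation.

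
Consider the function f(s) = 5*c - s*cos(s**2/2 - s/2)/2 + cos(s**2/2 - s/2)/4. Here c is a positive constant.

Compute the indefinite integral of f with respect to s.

F(s) = (10*c*s - sin(s**2/2 - s/2))/2 + C

The integrand splits into summands that can be handled one at a time.
Check: d/ds[(10*c*s - sin(s**2/2 - s/2))/2] = 5*c - s*cos(s**2/2 - s/2)/2 + cos(s**2/2 - s/2)/4 = f(s).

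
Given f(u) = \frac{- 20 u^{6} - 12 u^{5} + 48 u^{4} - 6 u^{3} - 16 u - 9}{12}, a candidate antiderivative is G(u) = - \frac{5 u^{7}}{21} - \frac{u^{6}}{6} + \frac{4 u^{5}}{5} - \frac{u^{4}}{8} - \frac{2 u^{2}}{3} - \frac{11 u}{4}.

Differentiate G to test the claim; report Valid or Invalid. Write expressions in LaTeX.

Invalid: d/du[G] - f = -2, which is not 0.

d/du[G] = - \frac{5 u^{6}}{3} - u^{5} + 4 u^{4} - \frac{u^{3}}{2} - \frac{4 u}{3} - \frac{11}{4}
d/du[G] - f(u) = -2 != 0.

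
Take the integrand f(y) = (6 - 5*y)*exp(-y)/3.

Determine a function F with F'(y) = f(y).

f has the shape u'v + uv' for u = 5*y/3 - 1/3 and v = exp(-y) — it is the derivative of the product u*v.
Check: d/dy[(5*y - 1)*exp(-y)/3] = (6 - 5*y)*exp(-y)/3 = f(y).

An antiderivative is F(y) = (5*y - 1)*exp(-y)/3.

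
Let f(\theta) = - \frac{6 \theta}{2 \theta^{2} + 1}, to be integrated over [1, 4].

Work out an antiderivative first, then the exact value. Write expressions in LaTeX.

The substitution u = 2 \theta^{2} + 1 works: f is exactly (dF/du)*(du/d\theta) for that inner function.
F(\theta) = - \frac{3 \log{\left(2 \theta^{2} + 1 \right)}}{2} is an antiderivative of f.
Check: d/d\theta[- \frac{3 \log{\left(2 \theta^{2} + 1 \right)}}{2}] = - \frac{6 \theta}{2 \theta^{2} + 1} = f(\theta).
F(4) = - \frac{3 \log{\left(33 \right)}}{2}; F(1) = - \frac{3 \log{\left(3 \right)}}{2}.
Integral = F(4) - F(1) = - \frac{3 \log{\left(33 \right)}}{2} + \frac{3 \log{\left(3 \right)}}{2}.

Antiderivative: F(\theta) = - \frac{3 \log{\left(2 \theta^{2} + 1 \right)}}{2}; value = - \frac{3 \log{\left(33 \right)}}{2} + \frac{3 \log{\left(3 \right)}}{2}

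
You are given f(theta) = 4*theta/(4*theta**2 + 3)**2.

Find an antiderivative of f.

An antiderivative is F(theta) = -1/(2*(4*theta**2 + 3)).

The substitution u = 4*theta**2 + 3 works: f is exactly (dF/du)*(du/dtheta) for that inner function.
Check: d/dtheta[-1/(2*(4*theta**2 + 3))] = 4*theta/(16*theta**4 + 24*theta**2 + 9), which equals f(theta).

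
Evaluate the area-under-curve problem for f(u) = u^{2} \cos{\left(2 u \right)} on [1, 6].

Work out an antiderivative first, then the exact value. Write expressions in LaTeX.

A first test for any F(u): its u-derivative must equal f(u) identically.
F(u) = \frac{u^{2} \sin{\left(2 u \right)}}{2} + \frac{u \cos{\left(2 u \right)}}{2} - \frac{\sin{\left(2 u \right)}}{4} is an antiderivative of f.
Check: d/du[\frac{u^{2} \sin{\left(2 u \right)}}{2} + \frac{u \cos{\left(2 u \right)}}{2} - \frac{\sin{\left(2 u \right)}}{4}] = u^{2} \cos{\left(2 u \right)} = f(u).
F(6) = \frac{71 \sin{\left(12 \right)}}{4} + 3 \cos{\left(12 \right)}; F(1) = \frac{\cos{\left(2 \right)}}{2} + \frac{\sin{\left(2 \right)}}{4}.
Integral = F(6) - F(1) = \frac{71 \sin{\left(12 \right)}}{4} - \frac{\sin{\left(2 \right)}}{4} - \frac{\cos{\left(2 \right)}}{2} + 3 \cos{\left(12 \right)}.

Antiderivative: F(u) = \frac{u^{2} \sin{\left(2 u \right)}}{2} + \frac{u \cos{\left(2 u \right)}}{2} - \frac{\sin{\left(2 u \right)}}{4}; value = \frac{71 \sin{\left(12 \right)}}{4} - \frac{\sin{\left(2 \right)}}{4} - \frac{\cos{\left(2 \right)}}{2} + 3 \cos{\left(12 \right)}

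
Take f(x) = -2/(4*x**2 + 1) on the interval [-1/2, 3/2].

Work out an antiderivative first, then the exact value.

Differentiate the proposed F(x) back; it has to land on f(x) exactly.
F(x) = -atan(2*x) is an antiderivative of f.
Check: d/dx[-atan(2*x)] = -2/(4*x**2 + 1) = f(x).
F(3/2) = -atan(3); F(-1/2) = pi/4.
Integral = F(3/2) - F(-1/2) = -atan(3) - pi/4.

Antiderivative: F(x) = -atan(2*x); value = -atan(3) - pi/4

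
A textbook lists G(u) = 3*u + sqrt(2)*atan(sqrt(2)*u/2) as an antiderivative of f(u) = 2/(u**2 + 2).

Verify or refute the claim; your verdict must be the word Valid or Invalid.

Invalid: d/du[G] - f = 3, which is not 0.

d/du[G] = (3*u**2 + 8)/(u**2 + 2)
d/du[G] - f(u) = 3 != 0.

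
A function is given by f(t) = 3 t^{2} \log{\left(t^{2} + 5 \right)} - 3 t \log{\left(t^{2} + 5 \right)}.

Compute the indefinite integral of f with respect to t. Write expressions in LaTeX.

Integrate term by term and add the pieces.
Check: d/dt[\frac{- 4 t^{3} + 3 t^{2} \left(2 t - 3\right) \log{\left(t^{2} + 5 \right)} + 9 t^{2} + 60 t - 45 \log{\left(t^{2} + 5 \right)} - 60 \sqrt{5} \operatorname{atan}{\left(\frac{\sqrt{5} t}{5} \right)}}{6}] = 3 t^{2} \log{\left(t^{2} + 5 \right)} - 3 t \log{\left(t^{2} + 5 \right)} = f(t).

F(t) = \frac{- 4 t^{3} + 3 t^{2} \left(2 t - 3\right) \log{\left(t^{2} + 5 \right)} + 9 t^{2} + 60 t - 45 \log{\left(t^{2} + 5 \right)} - 60 \sqrt{5} \operatorname{atan}{\left(\frac{\sqrt{5} t}{5} \right)}}{6} + C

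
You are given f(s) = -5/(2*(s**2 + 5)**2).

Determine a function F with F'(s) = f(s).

An antiderivative F(s) passes only if d/ds[F] lands on f(s) exactly.
Check: d/ds[-(sqrt(5)*s**2*atan(sqrt(5)*s/5) + 5*s + 5*sqrt(5)*atan(sqrt(5)*s/5))/(20*(s**2 + 5))] = -5/(2*s**4 + 20*s**2 + 50), which equals f(s).

An antiderivative is F(s) = -(sqrt(5)*s**2*atan(sqrt(5)*s/5) + 5*s + 5*sqrt(5)*atan(sqrt(5)*s/5))/(20*(s**2 + 5)).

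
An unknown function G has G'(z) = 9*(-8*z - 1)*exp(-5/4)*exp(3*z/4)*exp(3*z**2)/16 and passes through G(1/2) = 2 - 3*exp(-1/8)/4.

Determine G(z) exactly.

G(z) = -(3*exp(-5/4)*exp(3*z/4)*exp(3*z**2) - 8)/4

The substitution u = 3*z**2 + 3*z/4 - 5/4 works: G'(z) is exactly (dG/du)*(du/dz) for that inner function.
A general antiderivative is -3*exp(3*z**2 + 3*z/4 - 5/4)/4 + C.
The condition gives C = 2 - 3*exp(-1/8)/4 - (-3*exp(-1/8)/4) = 2.
So G(z) = -(3*exp(-5/4)*exp(3*z/4)*exp(3*z**2) - 8)/4.
Check: d/dz[-(3*exp(-5/4)*exp(3*z/4)*exp(3*z**2) - 8)/4] = (-72*z*exp(3*z/4)*exp(3*z**2) - 9*exp(3*z/4)*exp(3*z**2))*exp(-5/4)/16, which equals G'(z).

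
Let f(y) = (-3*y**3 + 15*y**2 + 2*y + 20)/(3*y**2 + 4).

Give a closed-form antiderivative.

An antiderivative F(y) passes only if d/dy[F] lands on f(y) exactly.
Check: d/dy[-y**2/2 + 5*y + log(3*y**2/2 + 2)] = (-3*y**3 + 15*y**2 + 2*y + 20)/(3*y**2 + 4) = f(y).

An antiderivative is F(y) = -y**2/2 + 5*y + log(3*y**2/2 + 2).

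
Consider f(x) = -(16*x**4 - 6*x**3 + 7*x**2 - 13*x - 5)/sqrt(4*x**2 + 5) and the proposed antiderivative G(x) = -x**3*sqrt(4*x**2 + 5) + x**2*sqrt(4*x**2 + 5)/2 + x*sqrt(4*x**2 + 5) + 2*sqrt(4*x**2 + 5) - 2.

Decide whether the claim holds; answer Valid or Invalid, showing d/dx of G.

Valid: G'(x) = f(x).

d/dx[G] = (-16*x**4 + 6*x**3 - 7*x**2 + 13*x + 5)/sqrt(4*x**2 + 5)
This equals f(x) exactly, so the claim holds.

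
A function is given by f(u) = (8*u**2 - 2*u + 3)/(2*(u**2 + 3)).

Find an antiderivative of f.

An antiderivative is F(u) = 4*u - log(u**2 + 3)/2 - 7*sqrt(3)*atan(sqrt(3)*u/3)/2.

A first test for any F(u): its u-derivative must equal f(u) identically.
Check: d/du[4*u - log(u**2 + 3)/2 - 7*sqrt(3)*atan(sqrt(3)*u/3)/2] = (8*u**2 - 2*u + 3)/(2*u**2 + 6), which equals f(u).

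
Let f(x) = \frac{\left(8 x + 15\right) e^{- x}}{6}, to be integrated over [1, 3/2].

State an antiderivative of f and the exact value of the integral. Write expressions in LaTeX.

f has the shape u'v + uv' for u = - \frac{4 x}{3} - \frac{23}{6} and v = e^{- x} — it is the derivative of the product u*v.
F(x) = \frac{\left(- 8 x - 23\right) e^{- x}}{6} is an antiderivative of f.
Check: d/dx[\frac{\left(- 8 x - 23\right) e^{- x}}{6}] = \frac{\left(8 x + 15\right) e^{- x}}{6} = f(x).
F(3/2) = - \frac{35}{6 e^{\frac{3}{2}}}; F(1) = - \frac{31}{6 e}.
Integral = F(3/2) - F(1) = - \frac{35}{6 e^{\frac{3}{2}}} + \frac{31}{6 e}.

Antiderivative: F(x) = \frac{\left(- 8 x - 23\right) e^{- x}}{6}; value = - \frac{35}{6 e^{\frac{3}{2}}} + \frac{31}{6 e}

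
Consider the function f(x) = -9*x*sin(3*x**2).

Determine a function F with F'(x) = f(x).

An antiderivative is F(x) = 3*cos(3*x**2)/2.

f matches the chain-rule pattern g'(h)*h' with inner function h(x) = 3*x**2; substituting u = h(x) collapses the integral.
Check: d/dx[3*cos(3*x**2)/2] = -9*x*sin(3*x**2) = f(x).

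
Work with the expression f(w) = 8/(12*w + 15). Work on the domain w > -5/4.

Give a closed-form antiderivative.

Any candidate F(w) must reproduce f(w) exactly when differentiated.
Check: d/dw[2*log(4*w + 5)/3] = 8/(12*w + 15) = f(w).

An antiderivative is F(w) = 2*log(4*w + 5)/3.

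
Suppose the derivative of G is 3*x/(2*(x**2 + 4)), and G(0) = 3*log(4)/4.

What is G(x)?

The substitution u = x**2 + 4 works: G'(x) is exactly (dG/du)*(du/dx) for that inner function.
A general antiderivative is 3*log(x**2 + 4)/4 + C.
The condition gives C = 3*log(4)/4 - (3*log(4)/4) = 0.
So G(x) = 3*log(x**2 + 4)/4.
Check: d/dx[3*log(x**2 + 4)/4] = 3*x/(2*x**2 + 8), which equals G'(x).

G(x) = 3*log(x**2 + 4)/4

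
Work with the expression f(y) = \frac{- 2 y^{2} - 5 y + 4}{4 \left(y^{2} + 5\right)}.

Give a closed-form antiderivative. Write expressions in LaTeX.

An antiderivative is F(y) = - \frac{y}{2} - \frac{5 \log{\left(y^{2} + 5 \right)}}{8} + \frac{7 \sqrt{5} \operatorname{atan}{\left(\frac{\sqrt{5} y}{5} \right)}}{10}.

A first test for any F(y): its y-derivative must equal f(y) identically.
Check: d/dy[- \frac{y}{2} - \frac{5 \log{\left(y^{2} + 5 \right)}}{8} + \frac{7 \sqrt{5} \operatorname{atan}{\left(\frac{\sqrt{5} y}{5} \right)}}{10}] = \frac{- 2 y^{2} - 5 y + 4}{4 y^{2} + 20}, which equals f(y).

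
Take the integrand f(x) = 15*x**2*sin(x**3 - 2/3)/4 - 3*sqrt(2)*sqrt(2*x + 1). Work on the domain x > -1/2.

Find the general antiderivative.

F(x) = -2*sqrt(2)*x*sqrt(2*x + 1) - sqrt(2)*sqrt(2*x + 1) - 5*cos(x**3 - 2/3)/4 + C

Integrate term by term and add the pieces.
Check: d/dx[-2*sqrt(2)*x*sqrt(2*x + 1) - sqrt(2)*sqrt(2*x + 1) - 5*cos(x**3 - 2/3)/4] = (15*x**2*sqrt(2*x + 1)*sin(x**3 - 2/3) - 24*sqrt(2)*x - 12*sqrt(2))/(4*sqrt(2*x + 1)), which equals f(x).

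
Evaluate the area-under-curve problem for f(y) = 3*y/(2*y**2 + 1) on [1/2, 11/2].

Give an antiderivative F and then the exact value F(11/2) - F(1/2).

Antiderivative: F(y) = 3*log(2*y**2 + 1)/4; value = -3*log(3)/4 + 3*log(123)/4

The substitution u = 4*y**2 + 2 works: f is exactly (dF/du)*(du/dy) for that inner function.
F(y) = 3*log(2*y**2 + 1)/4 is an antiderivative of f.
Check: d/dy[3*log(2*y**2 + 1)/4] = 3*y/(2*y**2 + 1) = f(y).
F(11/2) = 3*log(123/2)/4; F(1/2) = 3*log(3/2)/4.
Integral = F(11/2) - F(1/2) = -3*log(3)/4 + 3*log(123)/4.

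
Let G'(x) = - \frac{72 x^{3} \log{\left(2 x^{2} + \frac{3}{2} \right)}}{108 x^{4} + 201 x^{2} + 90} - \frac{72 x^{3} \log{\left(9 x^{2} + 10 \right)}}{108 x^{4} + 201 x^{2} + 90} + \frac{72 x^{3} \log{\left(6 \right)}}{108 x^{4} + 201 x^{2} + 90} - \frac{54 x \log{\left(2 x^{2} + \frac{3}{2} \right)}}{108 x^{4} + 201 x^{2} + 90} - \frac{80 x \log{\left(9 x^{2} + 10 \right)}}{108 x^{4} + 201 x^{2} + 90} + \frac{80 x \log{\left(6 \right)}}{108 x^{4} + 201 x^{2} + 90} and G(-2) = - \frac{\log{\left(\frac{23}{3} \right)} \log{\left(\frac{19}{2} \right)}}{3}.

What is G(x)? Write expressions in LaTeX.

G'(x) has the shape u'v + uv' for u = - \frac{\log{\left(2 x^{2} + \frac{3}{2} \right)}}{3} and v = \log{\left(\frac{3 x^{2}}{2} + \frac{5}{3} \right)} — it is the derivative of the product u*v.
A general antiderivative is - \frac{\log{\left(\frac{3 x^{2}}{2} + \frac{5}{3} \right)} \log{\left(2 x^{2} + \frac{3}{2} \right)}}{3} + C.
The condition gives C = - \frac{\log{\left(\frac{23}{3} \right)} \log{\left(\frac{19}{2} \right)}}{3} - (- \frac{\log{\left(\frac{23}{3} \right)} \log{\left(\frac{19}{2} \right)}}{3}) = 0.
So G(x) = - \frac{\log{\left(\frac{3 x^{2}}{2} + \frac{5}{3} \right)} \log{\left(2 x^{2} + \frac{3}{2} \right)}}{3}.
Check: d/dx[- \frac{\log{\left(\frac{3 x^{2}}{2} + \frac{5}{3} \right)} \log{\left(2 x^{2} + \frac{3}{2} \right)}}{3}] = \frac{- 72 x^{3} \log{\left(2 x^{2} + \frac{3}{2} \right)} - 72 x^{3} \log{\left(9 x^{2} + 10 \right)} + 72 x^{3} \log{\left(6 \right)} - 54 x \log{\left(2 x^{2} + \frac{3}{2} \right)} - 80 x \log{\left(9 x^{2} + 10 \right)} + 80 x \log{\left(6 \right)}}{108 x^{4} + 201 x^{2} + 90}, which equals G'(x).

G(x) = - \frac{\log{\left(\frac{3 x^{2}}{2} + \frac{5}{3} \right)} \log{\left(2 x^{2} + \frac{3}{2} \right)}}{3}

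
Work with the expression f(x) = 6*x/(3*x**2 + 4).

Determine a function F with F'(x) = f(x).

f matches the chain-rule pattern g'(h)*h' with inner function h(x) = 3*x**2 + 4; substituting u = h(x) collapses the integral.
Check: d/dx[log(3*x**2 + 4)] = 6*x/(3*x**2 + 4) = f(x).

An antiderivative is F(x) = log(3*x**2 + 4).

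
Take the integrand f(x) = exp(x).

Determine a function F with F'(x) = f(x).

Whatever form F(x) takes, F'(x) = f(x) is non-negotiable.
Check: d/dx[exp(x)] = exp(x) = f(x).

An antiderivative is F(x) = exp(x).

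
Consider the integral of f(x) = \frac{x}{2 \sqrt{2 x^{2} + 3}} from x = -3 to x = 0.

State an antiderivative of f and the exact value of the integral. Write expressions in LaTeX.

Antiderivative: F(x) = \frac{\sqrt{2 x^{2} + 3}}{4}; value = - \frac{\sqrt{21}}{4} + \frac{\sqrt{3}}{4}

The substitution u = 2 x^{2} + 3 works: f is exactly (dF/du)*(du/dx) for that inner function.
F(x) = \frac{\sqrt{2 x^{2} + 3}}{4} is an antiderivative of f.
Check: d/dx[\frac{\sqrt{2 x^{2} + 3}}{4}] = \frac{x}{2 \sqrt{2 x^{2} + 3}} = f(x).
F(0) = \frac{\sqrt{3}}{4}; F(-3) = \frac{\sqrt{21}}{4}.
Integral = F(0) - F(-3) = - \frac{\sqrt{21}}{4} + \frac{\sqrt{3}}{4}.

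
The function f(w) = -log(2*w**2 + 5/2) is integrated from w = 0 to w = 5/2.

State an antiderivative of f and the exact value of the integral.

Whatever form F(w) takes, F'(w) = f(w) is non-negotiable.
F(w) = -w*log(2*w**2 + 5/2) + 2*w - sqrt(5)*atan(2*sqrt(5)*w/5) is an antiderivative of f.
Check: d/dw[-w*log(2*w**2 + 5/2) + 2*w - sqrt(5)*atan(2*sqrt(5)*w/5)] = -log(2*w**2 + 5/2) = f(w).
F(5/2) = -5*log(15)/2 - sqrt(5)*atan(sqrt(5)) + 5; F(0) = 0.
Integral = F(5/2) - F(0) = -5*log(15)/2 - sqrt(5)*atan(sqrt(5)) + 5.

Antiderivative: F(w) = -w*log(2*w**2 + 5/2) + 2*w - sqrt(5)*atan(2*sqrt(5)*w/5); value = -5*log(15)/2 - sqrt(5)*atan(sqrt(5)) + 5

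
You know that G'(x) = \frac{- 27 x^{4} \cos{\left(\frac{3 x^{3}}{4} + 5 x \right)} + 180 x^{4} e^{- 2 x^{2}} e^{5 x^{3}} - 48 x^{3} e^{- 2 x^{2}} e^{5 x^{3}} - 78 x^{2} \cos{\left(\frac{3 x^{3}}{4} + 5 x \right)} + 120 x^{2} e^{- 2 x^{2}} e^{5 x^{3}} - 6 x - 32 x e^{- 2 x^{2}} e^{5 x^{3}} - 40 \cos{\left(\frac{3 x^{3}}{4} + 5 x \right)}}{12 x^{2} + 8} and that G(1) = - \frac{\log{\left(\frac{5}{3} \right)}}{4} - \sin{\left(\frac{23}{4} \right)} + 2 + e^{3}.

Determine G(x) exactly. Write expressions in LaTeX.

G(x) = - \frac{\log{\left(x^{2} + \frac{2}{3} \right)}}{4} - \sin{\left(\frac{3 x^{3}}{4} + 5 x \right)} + 2 + e^{- 2 x^{2}} e^{5 x^{3}}

Recover the given G'(x) by differentiating a candidate G(x); any mismatch rules it out.
A general antiderivative is e^{5 x^{3} - 2 x^{2}} - \frac{\log{\left(x^{2} + \frac{2}{3} \right)}}{4} - \sin{\left(\frac{3 x^{3}}{4} + 5 x \right)} + C.
The condition gives C = - \frac{\log{\left(\frac{5}{3} \right)}}{4} - \sin{\left(\frac{23}{4} \right)} + 2 + e^{3} - (- \frac{\log{\left(\frac{5}{3} \right)}}{4} - \sin{\left(\frac{23}{4} \right)} + e^{3}) = 2.
So G(x) = - \frac{\log{\left(x^{2} + \frac{2}{3} \right)}}{4} - \sin{\left(\frac{3 x^{3}}{4} + 5 x \right)} + 2 + e^{- 2 x^{2}} e^{5 x^{3}}.
Check: d/dx[- \frac{\log{\left(x^{2} + \frac{2}{3} \right)}}{4} - \sin{\left(\frac{3 x^{3}}{4} + 5 x \right)} + 2 + e^{- 2 x^{2}} e^{5 x^{3}}] = \frac{- 27 x^{4} e^{2 x^{2}} \cos{\left(\frac{3 x^{3}}{4} + 5 x \right)} + 180 x^{4} e^{5 x^{3}} - 48 x^{3} e^{5 x^{3}} - 78 x^{2} e^{2 x^{2}} \cos{\left(\frac{3 x^{3}}{4} + 5 x \right)} + 120 x^{2} e^{5 x^{3}} - 6 x e^{2 x^{2}} - 32 x e^{5 x^{3}} - 40 e^{2 x^{2}} \cos{\left(\frac{3 x^{3}}{4} + 5 x \right)}}{12 x^{2} e^{2 x^{2}} + 8 e^{2 x^{2}}}, which equals G'(x).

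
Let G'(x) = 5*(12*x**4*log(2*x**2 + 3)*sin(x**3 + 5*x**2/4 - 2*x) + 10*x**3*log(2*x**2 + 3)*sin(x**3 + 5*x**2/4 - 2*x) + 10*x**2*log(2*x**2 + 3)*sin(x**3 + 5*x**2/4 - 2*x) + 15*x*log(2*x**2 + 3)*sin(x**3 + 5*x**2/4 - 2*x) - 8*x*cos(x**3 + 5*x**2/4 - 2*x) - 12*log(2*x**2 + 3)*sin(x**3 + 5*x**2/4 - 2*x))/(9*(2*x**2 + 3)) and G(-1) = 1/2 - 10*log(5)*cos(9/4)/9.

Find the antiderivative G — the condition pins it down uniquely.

G(x) = -(20*log(2*x**2 + 3)*cos(x**3 + 5*x**2/4 - 2*x) - 9)/18

Recognize the product-rule pattern: G'(x) = u'v + uv' with u = -10*cos(x**3 + 5*x**2/4 - 2*x)/9, v = log(2*x**2 + 3), so integration by parts undoes it.
A general antiderivative is -10*log(2*x**2 + 3)*cos(x**3 + 5*x**2/4 - 2*x)/9 + C.
The condition gives C = 1/2 - 10*log(5)*cos(9/4)/9 - (-10*log(5)*cos(9/4)/9) = 1/2.
So G(x) = -(20*log(2*x**2 + 3)*cos(x**3 + 5*x**2/4 - 2*x) - 9)/18.
Check: d/dx[-(20*log(2*x**2 + 3)*cos(x**3 + 5*x**2/4 - 2*x) - 9)/18] = (60*x**4*log(2*x**2 + 3)*sin(x**3 + 5*x**2/4 - 2*x) + 50*x**3*log(2*x**2 + 3)*sin(x**3 + 5*x**2/4 - 2*x) + 50*x**2*log(2*x**2 + 3)*sin(x**3 + 5*x**2/4 - 2*x) + 75*x*log(2*x**2 + 3)*sin(x**3 + 5*x**2/4 - 2*x) - 40*x*cos(x**3 + 5*x**2/4 - 2*x) - 60*log(2*x**2 + 3)*sin(x**3 + 5*x**2/4 - 2*x))/(18*x**2 + 27), which equals G'(x).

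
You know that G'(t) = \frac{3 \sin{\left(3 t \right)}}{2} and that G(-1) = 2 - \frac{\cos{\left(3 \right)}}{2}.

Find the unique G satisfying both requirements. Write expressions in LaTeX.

For G(t) to be correct, d/dt[G] must agree with the stated G'(t) identically.
A general antiderivative is - \frac{\cos{\left(3 t \right)}}{2} + C.
The condition gives C = 2 - \frac{\cos{\left(3 \right)}}{2} - (- \frac{\cos{\left(3 \right)}}{2}) = 2.
So G(t) = 2 - \frac{\cos{\left(3 t \right)}}{2}.
Check: d/dt[2 - \frac{\cos{\left(3 t \right)}}{2}] = \frac{3 \sin{\left(3 t \right)}}{2} = G'(t).

G(t) = 2 - \frac{\cos{\left(3 t \right)}}{2}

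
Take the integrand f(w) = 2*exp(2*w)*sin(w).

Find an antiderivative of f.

Since d/dw undoes antidifferentiation here, F'(w) = f(w) is required of F(w).
Check: d/dw[-2*(-2*sin(w) + cos(w))*exp(2*w)/5] = 2*exp(2*w)*sin(w) = f(w).

An antiderivative is F(w) = -2*(-2*sin(w) + cos(w))*exp(2*w)/5.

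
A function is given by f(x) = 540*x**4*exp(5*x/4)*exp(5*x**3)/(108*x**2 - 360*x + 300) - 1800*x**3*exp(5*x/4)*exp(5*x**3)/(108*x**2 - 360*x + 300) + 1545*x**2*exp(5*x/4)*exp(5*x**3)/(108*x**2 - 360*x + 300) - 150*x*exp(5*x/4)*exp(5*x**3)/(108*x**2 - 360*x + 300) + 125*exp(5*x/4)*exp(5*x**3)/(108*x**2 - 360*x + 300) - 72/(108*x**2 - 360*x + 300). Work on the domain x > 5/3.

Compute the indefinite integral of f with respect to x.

F(x) = (3*x*exp(5*x/4)*exp(5*x**3) - 5*exp(5*x/4)*exp(5*x**3) + 6)/(3*(3*x - 5)) + C

The integrand splits into summands that can be handled one at a time.
Check: d/dx[(3*x*exp(5*x/4)*exp(5*x**3) - 5*exp(5*x/4)*exp(5*x**3) + 6)/(3*(3*x - 5))] = (540*x**4*exp(5*x/4)*exp(5*x**3) - 1800*x**3*exp(5*x/4)*exp(5*x**3) + 1545*x**2*exp(5*x/4)*exp(5*x**3) - 150*x*exp(5*x/4)*exp(5*x**3) + 125*exp(5*x/4)*exp(5*x**3) - 72)/(108*x**2 - 360*x + 300), which equals f(x).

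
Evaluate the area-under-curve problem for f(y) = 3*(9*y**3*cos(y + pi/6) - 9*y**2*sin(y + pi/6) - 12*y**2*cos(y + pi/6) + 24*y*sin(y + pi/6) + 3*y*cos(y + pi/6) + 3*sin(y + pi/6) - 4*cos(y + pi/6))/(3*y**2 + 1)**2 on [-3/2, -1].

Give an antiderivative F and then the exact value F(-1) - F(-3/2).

Antiderivative: F(y) = 3*(3*y - 4)*sin(y + pi/6)/(3*y**2 + 1); value = 102*cos(pi/3 + 3/2)/31 - 21*cos(1 + pi/3)/4

Recover f(y) by differentiating a candidate F(y); any mismatch rules it out.
F(y) = 3*(3*y - 4)*sin(y + pi/6)/(3*y**2 + 1) is an antiderivative of f.
Check: d/dy[3*(3*y - 4)*sin(y + pi/6)/(3*y**2 + 1)] = (27*y**3*cos(y + pi/6) - 27*y**2*sin(y + pi/6) - 36*y**2*cos(y + pi/6) + 72*y*sin(y + pi/6) + 9*y*cos(y + pi/6) + 9*sin(y + pi/6) - 12*cos(y + pi/6))/(9*y**4 + 6*y**2 + 1), which equals f(y).
F(-1) = -21*cos(1 + pi/3)/4; F(-3/2) = -102*cos(pi/3 + 3/2)/31.
Integral = F(-1) - F(-3/2) = 102*cos(pi/3 + 3/2)/31 - 21*cos(1 + pi/3)/4.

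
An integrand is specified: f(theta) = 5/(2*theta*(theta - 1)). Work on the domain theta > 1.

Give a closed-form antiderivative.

An antiderivative is F(theta) = 5*(-log(theta) + log(theta - 1))/2.

The denominator factors as 2*theta*(theta - 1); partial fractions split f into directly integrable pieces: 5/(2*(theta - 1)) - 5/(2*theta).
Check: d/dtheta[5*(-log(theta) + log(theta - 1))/2] = 5/(2*theta**2 - 2*theta), which equals f(theta).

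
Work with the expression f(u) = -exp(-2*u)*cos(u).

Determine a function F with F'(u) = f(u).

An antiderivative is F(u) = -exp(-2*u)*sin(u)/5 + 2*exp(-2*u)*cos(u)/5.

Any candidate F(u) must reproduce f(u) exactly when differentiated.
Check: d/du[-exp(-2*u)*sin(u)/5 + 2*exp(-2*u)*cos(u)/5] = -exp(-2*u)*cos(u) = f(u).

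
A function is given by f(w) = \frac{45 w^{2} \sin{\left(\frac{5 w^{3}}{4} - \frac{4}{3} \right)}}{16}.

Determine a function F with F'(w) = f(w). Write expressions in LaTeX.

An antiderivative is F(w) = - \frac{3 \cos{\left(\frac{5 w^{3}}{4} - \frac{4}{3} \right)}}{4}.

The substitution u = \frac{5 w^{3}}{4} - \frac{4}{3} works: f is exactly (dF/du)*(du/dw) for that inner function.
Check: d/dw[- \frac{3 \cos{\left(\frac{5 w^{3}}{4} - \frac{4}{3} \right)}}{4}] = \frac{45 w^{2} \sin{\left(\frac{5 w^{3}}{4} - \frac{4}{3} \right)}}{16} = f(w).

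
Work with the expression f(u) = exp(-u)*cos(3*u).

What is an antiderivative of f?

An antiderivative is F(u) = 3*exp(-u)*sin(3*u)/10 - exp(-u)*cos(3*u)/10.

Any candidate F(u) must reproduce f(u) exactly when differentiated.
Check: d/du[3*exp(-u)*sin(3*u)/10 - exp(-u)*cos(3*u)/10] = exp(-u)*cos(3*u) = f(u).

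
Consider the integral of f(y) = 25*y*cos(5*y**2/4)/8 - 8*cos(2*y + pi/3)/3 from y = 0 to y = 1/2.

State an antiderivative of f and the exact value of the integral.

Antiderivative: F(y) = -(-15*sin(5*y**2/4) + 16*sin(2*y + pi/3))/12; value = -4*sin(1 + pi/3)/3 + 5*sin(5/16)/4 + 2*sqrt(3)/3

Integrate term by term and add the pieces.
F(y) = -(-15*sin(5*y**2/4) + 16*sin(2*y + pi/3))/12 is an antiderivative of f.
Check: d/dy[-(-15*sin(5*y**2/4) + 16*sin(2*y + pi/3))/12] = 25*y*cos(5*y**2/4)/8 - 8*cos(2*y + pi/3)/3 = f(y).
F(1/2) = -4*sin(1 + pi/3)/3 + 5*sin(5/16)/4; F(0) = -2*sqrt(3)/3.
Integral = F(1/2) - F(0) = -4*sin(1 + pi/3)/3 + 5*sin(5/16)/4 + 2*sqrt(3)/3.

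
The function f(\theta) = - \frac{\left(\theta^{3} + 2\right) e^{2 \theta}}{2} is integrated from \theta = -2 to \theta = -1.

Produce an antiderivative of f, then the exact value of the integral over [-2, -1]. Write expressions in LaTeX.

Recognize the product-rule pattern: f = u'v + uv' with u = - \frac{\theta^{3}}{4} + \frac{3 \theta^{2}}{8} - \frac{3 \theta}{8} - \frac{5}{16}, v = e^{2 \theta}, so integration by parts undoes it.
F(\theta) = \frac{\left(- 4 \theta^{3} + 6 \theta^{2} - 6 \theta - 5\right) e^{2 \theta}}{16} is an antiderivative of f.
Check: d/d\theta[\frac{\left(- 4 \theta^{3} + 6 \theta^{2} - 6 \theta - 5\right) e^{2 \theta}}{16}] = - \frac{\theta^{3} e^{2 \theta}}{2} - e^{2 \theta}, which equals f(\theta).
F(-1) = \frac{11}{16 e^{2}}; F(-2) = \frac{63}{16 e^{4}}.
Integral = F(-1) - F(-2) = - \frac{63}{16 e^{4}} + \frac{11}{16 e^{2}}.

Antiderivative: F(\theta) = \frac{\left(- 4 \theta^{3} + 6 \theta^{2} - 6 \theta - 5\right) e^{2 \theta}}{16}; value = - \frac{63}{16 e^{4}} + \frac{11}{16 e^{2}}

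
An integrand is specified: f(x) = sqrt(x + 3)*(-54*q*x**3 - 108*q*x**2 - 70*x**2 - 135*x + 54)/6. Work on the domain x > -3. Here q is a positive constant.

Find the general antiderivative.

f has the shape u'v + uv' for u = 2*(x + 3)**(3/2) and v = -q*x**3 - 5*x**2/3 - x/2 + 4 — it is the derivative of the product u*v.
Check: d/dx[-2*q*x**4*sqrt(x + 3) - 6*q*x**3*sqrt(x + 3) - 10*x**3*sqrt(x + 3)/3 - 11*x**2*sqrt(x + 3) + 5*x*sqrt(x + 3) + 24*sqrt(x + 3)] = (-54*q*x**4 - 270*q*x**3 - 324*q*x**2 - 70*x**3 - 345*x**2 - 351*x + 162)/(6*sqrt(x + 3)), which equals f(x).

F(x) = -2*q*x**4*sqrt(x + 3) - 6*q*x**3*sqrt(x + 3) - 10*x**3*sqrt(x + 3)/3 - 11*x**2*sqrt(x + 3) + 5*x*sqrt(x + 3) + 24*sqrt(x + 3) + C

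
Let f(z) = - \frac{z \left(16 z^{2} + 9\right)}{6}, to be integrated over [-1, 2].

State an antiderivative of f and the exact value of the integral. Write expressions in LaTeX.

For F(z) to be correct the identity F'(z) - f(z) = 0 must hold.
F(z) = - \frac{2 z^{4}}{3} - \frac{3 z^{2}}{4} is an antiderivative of f.
Check: d/dz[- \frac{2 z^{4}}{3} - \frac{3 z^{2}}{4}] = - \frac{8 z^{3}}{3} - \frac{3 z}{2}, which equals f(z).
F(2) = - \frac{41}{3}; F(-1) = - \frac{17}{12}.
Integral = F(2) - F(-1) = - \frac{49}{4}.

Antiderivative: F(z) = - \frac{2 z^{4}}{3} - \frac{3 z^{2}}{4}; value = - \frac{49}{4}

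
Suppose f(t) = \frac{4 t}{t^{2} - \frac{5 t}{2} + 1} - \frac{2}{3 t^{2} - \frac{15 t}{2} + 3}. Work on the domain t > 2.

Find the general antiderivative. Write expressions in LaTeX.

Factor the denominator (3 \left(t - 2\right) \left(2 t - 1\right)) and decompose: f = - \frac{16}{9 \left(2 t - 1\right)} + \frac{44}{9 \left(t - 2\right)}; each piece integrates to a log, atan, or power term.
Check: d/dt[\frac{4 \left(11 \log{\left(t - 2 \right)} - 2 \log{\left(t - \frac{1}{2} \right)}\right)}{9}] = \frac{24 t - 4}{6 t^{2} - 15 t + 6}, which equals f(t).

F(t) = \frac{4 \left(11 \log{\left(t - 2 \right)} - 2 \log{\left(t - \frac{1}{2} \right)}\right)}{9} + C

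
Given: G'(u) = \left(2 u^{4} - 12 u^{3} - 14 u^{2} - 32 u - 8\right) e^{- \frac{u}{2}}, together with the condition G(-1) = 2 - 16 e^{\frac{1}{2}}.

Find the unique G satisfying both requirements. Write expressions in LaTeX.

Recognize the product-rule pattern: G'(u) = v'r + vr' with v = - \left(- 2 u^{2} - 2 u - 4\right)^{2}, r = e^{- \frac{u}{2}}, so integration by parts undoes it.
A general antiderivative is - \left(- 2 u^{2} - 2 u - 4\right)^{2} e^{- \frac{u}{2}} + C.
The condition gives C = 2 - 16 e^{\frac{1}{2}} - (- 16 e^{\frac{1}{2}}) = 2.
So G(u) = - 4 u^{4} e^{- \frac{u}{2}} - 8 u^{3} e^{- \frac{u}{2}} - 20 u^{2} e^{- \frac{u}{2}} - 16 u e^{- \frac{u}{2}} + 2 - 16 e^{- \frac{u}{2}}.
Check: d/du[- 4 u^{4} e^{- \frac{u}{2}} - 8 u^{3} e^{- \frac{u}{2}} - 20 u^{2} e^{- \frac{u}{2}} - 16 u e^{- \frac{u}{2}} + 2 - 16 e^{- \frac{u}{2}}] = \left(2 u^{4} - 12 u^{3} - 14 u^{2} - 32 u - 8\right) e^{- \frac{u}{2}} = G'(u).

G(u) = - 4 u^{4} e^{- \frac{u}{2}} - 8 u^{3} e^{- \frac{u}{2}} - 20 u^{2} e^{- \frac{u}{2}} - 16 u e^{- \frac{u}{2}} + 2 - 16 e^{- \frac{u}{2}}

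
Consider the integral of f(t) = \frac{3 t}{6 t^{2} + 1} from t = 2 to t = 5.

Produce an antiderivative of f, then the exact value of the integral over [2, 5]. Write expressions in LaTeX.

The substitution u = 3 t^{2} + \frac{1}{2} works: f is exactly (dF/du)*(du/dt) for that inner function.
F(t) = \frac{\log{\left(3 t^{2} + \frac{1}{2} \right)}}{4} is an antiderivative of f.
Check: d/dt[\frac{\log{\left(3 t^{2} + \frac{1}{2} \right)}}{4}] = \frac{3 t}{6 t^{2} + 1} = f(t).
F(5) = \frac{\log{\left(\frac{151}{2} \right)}}{4}; F(2) = \frac{\log{\left(\frac{25}{2} \right)}}{4}.
Integral = F(5) - F(2) = - \frac{\log{\left(\frac{25}{2} \right)}}{4} + \frac{\log{\left(\frac{151}{2} \right)}}{4}.

Antiderivative: F(t) = \frac{\log{\left(3 t^{2} + \frac{1}{2} \right)}}{4}; value = - \frac{\log{\left(\frac{25}{2} \right)}}{4} + \frac{\log{\left(\frac{151}{2} \right)}}{4}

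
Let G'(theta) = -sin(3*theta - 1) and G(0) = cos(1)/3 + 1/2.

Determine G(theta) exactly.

Check a candidate G(theta) by differentiating: d/dtheta[G] must match the given G'(theta).
A general antiderivative is cos(3*theta - 1)/3 + C.
The condition gives C = cos(1)/3 + 1/2 - (cos(1)/3) = 1/2.
So G(theta) = (2*cos(3*theta - 1) + 3)/6.
Check: d/dtheta[(2*cos(3*theta - 1) + 3)/6] = -sin(3*theta - 1) = G'(theta).

G(theta) = (2*cos(3*theta - 1) + 3)/6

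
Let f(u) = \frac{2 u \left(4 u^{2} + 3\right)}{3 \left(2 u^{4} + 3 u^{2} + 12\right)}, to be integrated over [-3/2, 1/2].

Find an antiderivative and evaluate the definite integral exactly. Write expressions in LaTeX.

f matches the chain-rule pattern g'(h)*h' with inner function h(u) = \frac{u^{4}}{3} + \frac{u^{2}}{2} + 2; substituting w = h(u) collapses the integral.
F(u) = \frac{\log{\left(\frac{u^{4}}{3} + \frac{u^{2}}{2} + 2 \right)}}{3} is an antiderivative of f.
Check: d/du[\frac{\log{\left(\frac{u^{4}}{3} + \frac{u^{2}}{2} + 2 \right)}}{3}] = \frac{8 u^{3} + 6 u}{6 u^{4} + 9 u^{2} + 36}, which equals f(u).
F(1/2) = \frac{\log{\left(\frac{103}{48} \right)}}{3}; F(-3/2) = \frac{\log{\left(\frac{77}{16} \right)}}{3}.
Integral = F(1/2) - F(-3/2) = - \frac{\log{\left(\frac{77}{16} \right)}}{3} + \frac{\log{\left(\frac{103}{48} \right)}}{3}.

Antiderivative: F(u) = \frac{\log{\left(\frac{u^{4}}{3} + \frac{u^{2}}{2} + 2 \right)}}{3}; value = - \frac{\log{\left(\frac{77}{16} \right)}}{3} + \frac{\log{\left(\frac{103}{48} \right)}}{3}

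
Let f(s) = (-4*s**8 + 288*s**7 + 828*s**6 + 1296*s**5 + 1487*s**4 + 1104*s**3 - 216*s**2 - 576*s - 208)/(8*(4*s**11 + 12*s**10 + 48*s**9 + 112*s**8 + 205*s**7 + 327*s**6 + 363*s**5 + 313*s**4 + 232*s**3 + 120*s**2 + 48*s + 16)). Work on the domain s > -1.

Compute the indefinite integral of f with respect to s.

F(s) = (2*s**4 - 96*s**3 - 183*s**2 - 96*s + 4)/(16*(s + 1)**2*(s**2 + 4)*(2*s**2 + 1)) + C

For F(s) to be correct the identity F'(s) - f(s) = 0 must hold.
Check: d/ds[(2*s**4 - 96*s**3 - 183*s**2 - 96*s + 4)/(16*(s + 1)**2*(s**2 + 4)*(2*s**2 + 1))] = (-4*s**8 + 288*s**7 + 828*s**6 + 1296*s**5 + 1487*s**4 + 1104*s**3 - 216*s**2 - 576*s - 208)/(32*s**11 + 96*s**10 + 384*s**9 + 896*s**8 + 1640*s**7 + 2616*s**6 + 2904*s**5 + 2504*s**4 + 1856*s**3 + 960*s**2 + 384*s + 128), which equals f(s).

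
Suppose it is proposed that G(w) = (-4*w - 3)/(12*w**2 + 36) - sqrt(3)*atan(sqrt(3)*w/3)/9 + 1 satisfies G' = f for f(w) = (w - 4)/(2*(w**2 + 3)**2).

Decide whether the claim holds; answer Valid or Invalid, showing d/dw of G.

d/dw[G] = (w - 4)/(2*w**4 + 12*w**2 + 18)
This equals f(w) exactly, so the claim holds.

Valid. The derivative of G reproduces f.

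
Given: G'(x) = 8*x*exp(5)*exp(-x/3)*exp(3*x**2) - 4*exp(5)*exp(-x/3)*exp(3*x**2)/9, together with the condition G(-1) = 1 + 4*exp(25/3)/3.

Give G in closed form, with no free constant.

G'(x) matches the chain-rule pattern g'(h)*h' with inner function h(x) = 3*x**2 - x/3 + 5; substituting u = h(x) collapses the integral.
A general antiderivative is 4*exp(3*x**2 - x/3 + 5)/3 + C.
The condition gives C = 1 + 4*exp(25/3)/3 - (4*exp(25/3)/3) = 1.
So G(x) = 4*exp(3*x**2 - x/3 + 5)/3 + 1.
Check: d/dx[4*exp(3*x**2 - x/3 + 5)/3 + 1] = 8*x*exp(5)*exp(-x/3)*exp(3*x**2) - 4*exp(5)*exp(-x/3)*exp(3*x**2)/9 = G'(x).

G(x) = 4*exp(3*x**2 - x/3 + 5)/3 + 1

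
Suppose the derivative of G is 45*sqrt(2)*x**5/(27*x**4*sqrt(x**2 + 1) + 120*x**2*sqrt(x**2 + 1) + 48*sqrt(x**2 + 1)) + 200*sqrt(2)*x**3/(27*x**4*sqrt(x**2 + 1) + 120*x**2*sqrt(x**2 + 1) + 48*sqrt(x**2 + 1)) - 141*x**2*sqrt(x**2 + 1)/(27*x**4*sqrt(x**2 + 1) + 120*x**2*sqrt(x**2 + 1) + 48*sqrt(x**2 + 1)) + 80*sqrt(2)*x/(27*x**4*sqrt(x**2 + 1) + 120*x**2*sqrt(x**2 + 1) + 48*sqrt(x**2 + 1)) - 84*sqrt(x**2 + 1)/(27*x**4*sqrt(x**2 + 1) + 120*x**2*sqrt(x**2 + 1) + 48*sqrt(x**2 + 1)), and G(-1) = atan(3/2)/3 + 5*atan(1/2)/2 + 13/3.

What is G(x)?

The integrand splits into summands that can be handled one at a time.
A general antiderivative is 5*sqrt(2*x**2 + 2)/3 - 5*atan(x/2)/2 - atan(3*x/2)/3 + C.
The condition gives C = atan(3/2)/3 + 5*atan(1/2)/2 + 13/3 - (atan(3/2)/3 + 5*atan(1/2)/2 + 10/3) = 1.
So G(x) = 5*sqrt(2)*sqrt(x**2 + 1)/3 - 5*atan(x/2)/2 - atan(3*x/2)/3 + 1.
Check: d/dx[5*sqrt(2)*sqrt(x**2 + 1)/3 - 5*atan(x/2)/2 - atan(3*x/2)/3 + 1] = (45*sqrt(2)*x**5 + 200*sqrt(2)*x**3 - 141*x**2*sqrt(x**2 + 1) + 80*sqrt(2)*x - 84*sqrt(x**2 + 1))/(27*x**4*sqrt(x**2 + 1) + 120*x**2*sqrt(x**2 + 1) + 48*sqrt(x**2 + 1)), which equals G'(x).

G(x) = 5*sqrt(2)*sqrt(x**2 + 1)/3 - 5*atan(x/2)/2 - atan(3*x/2)/3 + 1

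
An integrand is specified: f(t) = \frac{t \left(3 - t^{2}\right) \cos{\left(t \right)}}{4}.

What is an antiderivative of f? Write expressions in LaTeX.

A candidate is checked by its d/dt: the result must match f(t).
Check: d/dt[- \frac{t^{3} \sin{\left(t \right)} + 3 t^{2} \cos{\left(t \right)} - 9 t \sin{\left(t \right)} - 9 \cos{\left(t \right)}}{4}] = - \frac{t^{3} \cos{\left(t \right)}}{4} + \frac{3 t \cos{\left(t \right)}}{4}, which equals f(t).

An antiderivative is F(t) = - \frac{t^{3} \sin{\left(t \right)} + 3 t^{2} \cos{\left(t \right)} - 9 t \sin{\left(t \right)} - 9 \cos{\left(t \right)}}{4}.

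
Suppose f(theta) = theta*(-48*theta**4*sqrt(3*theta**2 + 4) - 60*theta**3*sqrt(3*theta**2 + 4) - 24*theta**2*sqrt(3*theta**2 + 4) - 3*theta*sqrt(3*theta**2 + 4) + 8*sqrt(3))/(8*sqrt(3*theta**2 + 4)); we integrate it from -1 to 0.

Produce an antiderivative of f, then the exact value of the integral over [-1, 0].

Any candidate F(theta) must reproduce f(theta) exactly when differentiated.
F(theta) = (3*theta**3*(-2*theta - 1)**3 + 8*sqrt(3)*sqrt(3*theta**2 + 4))/24 is an antiderivative of f.
Check: d/dtheta[(3*theta**3*(-2*theta - 1)**3 + 8*sqrt(3)*sqrt(3*theta**2 + 4))/24] = (-48*theta**5*sqrt(3*theta**2 + 4) - 60*theta**4*sqrt(3*theta**2 + 4) - 24*theta**3*sqrt(3*theta**2 + 4) - 3*theta**2*sqrt(3*theta**2 + 4) + 8*sqrt(3)*theta)/(8*sqrt(3*theta**2 + 4)), which equals f(theta).
F(0) = 2*sqrt(3)/3; F(-1) = -1/8 + sqrt(21)/3.
Integral = F(0) - F(-1) = -sqrt(21)/3 + 1/8 + 2*sqrt(3)/3.

Antiderivative: F(theta) = (3*theta**3*(-2*theta - 1)**3 + 8*sqrt(3)*sqrt(3*theta**2 + 4))/24; value = -sqrt(21)/3 + 1/8 + 2*sqrt(3)/3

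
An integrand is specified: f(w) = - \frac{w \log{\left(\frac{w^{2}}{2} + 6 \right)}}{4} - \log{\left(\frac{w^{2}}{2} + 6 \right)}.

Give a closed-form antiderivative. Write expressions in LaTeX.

Integrate term by term and add the pieces.
Check: d/dw[- \frac{w^{2} \log{\left(\frac{w^{2}}{2} + 6 \right)}}{8} + \frac{w^{2}}{8} - w \log{\left(\frac{w^{2}}{2} + 6 \right)} + 2 w - \frac{3 \log{\left(w^{2} + 12 \right)}}{2} - 4 \sqrt{3} \operatorname{atan}{\left(\frac{\sqrt{3} w}{6} \right)}] = - \frac{w \log{\left(\frac{w^{2}}{2} + 6 \right)}}{4} - \log{\left(\frac{w^{2}}{2} + 6 \right)} = f(w).

An antiderivative is F(w) = - \frac{w^{2} \log{\left(\frac{w^{2}}{2} + 6 \right)}}{8} + \frac{w^{2}}{8} - w \log{\left(\frac{w^{2}}{2} + 6 \right)} + 2 w - \frac{3 \log{\left(w^{2} + 12 \right)}}{2} - 4 \sqrt{3} \operatorname{atan}{\left(\frac{\sqrt{3} w}{6} \right)}.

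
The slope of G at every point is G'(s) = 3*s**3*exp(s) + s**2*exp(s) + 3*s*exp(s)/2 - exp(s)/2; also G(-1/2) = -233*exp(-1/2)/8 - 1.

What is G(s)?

G(s) = ((6*s**3 - 16*s**2 + 35*s - 36)*exp(s) - 2)/2

Recognize the product-rule pattern: G'(s) = u'v + uv' with u = 3*s**3 - 8*s**2 + 35*s/2 - 18, v = exp(s), so integration by parts undoes it.
A general antiderivative is (6*s**3 - 16*s**2 + 35*s - 36)*exp(s)/2 + C.
The condition gives C = -233*exp(-1/2)/8 - 1 - (-233*exp(-1/2)/8) = -1.
So G(s) = ((6*s**3 - 16*s**2 + 35*s - 36)*exp(s) - 2)/2.
Check: d/ds[((6*s**3 - 16*s**2 + 35*s - 36)*exp(s) - 2)/2] = 3*s**3*exp(s) + s**2*exp(s) + 3*s*exp(s)/2 - exp(s)/2 = G'(s).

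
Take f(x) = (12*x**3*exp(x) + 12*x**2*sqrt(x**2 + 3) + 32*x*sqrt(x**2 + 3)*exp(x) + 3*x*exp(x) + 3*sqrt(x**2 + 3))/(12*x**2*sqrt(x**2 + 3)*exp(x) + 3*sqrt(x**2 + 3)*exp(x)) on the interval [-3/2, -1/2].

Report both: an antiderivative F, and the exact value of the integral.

Check any antiderivative F(x) by computing F'(x) and comparing it with f(x).
F(x) = sqrt(x**2 + 3) + 4*log(2*x**2 + 1/2)/3 - exp(-x) is an antiderivative of f.
Check: d/dx[sqrt(x**2 + 3) + 4*log(2*x**2 + 1/2)/3 - exp(-x)] = (12*x**3*exp(x) + 12*x**2*sqrt(x**2 + 3) + 32*x*sqrt(x**2 + 3)*exp(x) + 3*x*exp(x) + 3*sqrt(x**2 + 3))/(12*x**2*sqrt(x**2 + 3)*exp(x) + 3*sqrt(x**2 + 3)*exp(x)) = f(x).
F(-1/2) = -exp(1/2) + sqrt(13)/2; F(-3/2) = -exp(3/2) + 4*log(5)/3 + sqrt(21)/2.
Integral = F(-1/2) - F(-3/2) = -sqrt(21)/2 - 4*log(5)/3 - exp(1/2) + sqrt(13)/2 + exp(3/2).

Antiderivative: F(x) = sqrt(x**2 + 3) + 4*log(2*x**2 + 1/2)/3 - exp(-x); value = -sqrt(21)/2 - 4*log(5)/3 - exp(1/2) + sqrt(13)/2 + exp(3/2)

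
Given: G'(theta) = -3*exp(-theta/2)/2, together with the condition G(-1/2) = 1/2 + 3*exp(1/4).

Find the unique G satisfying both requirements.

G(theta) = 1/2 + 3*exp(-theta/2)

Any candidate G(theta) must reproduce the stated G'(theta) exactly.
A general antiderivative is 3*exp(-theta/2) + C.
The condition gives C = 1/2 + 3*exp(1/4) - (3*exp(1/4)) = 1/2.
So G(theta) = 1/2 + 3*exp(-theta/2).
Check: d/dtheta[1/2 + 3*exp(-theta/2)] = -3*exp(-theta/2)/2 = G'(theta).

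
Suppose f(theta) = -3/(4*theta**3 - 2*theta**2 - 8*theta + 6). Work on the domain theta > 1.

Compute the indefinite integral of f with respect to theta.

F(theta) = 3*(2*(theta - 1)*log(theta - 1) - 2*(theta - 1)*log(theta + 3/2) + 5)/(50*(theta - 1)) + C

Factor the denominator (2*(theta - 1)**2*(2*theta + 3)) and decompose: f = -6/(25*(2*theta + 3)) + 3/(25*(theta - 1)) - 3/(10*(theta - 1)**2); each piece integrates to a log, atan, or power term.
Check: d/dtheta[3*(2*(theta - 1)*log(theta - 1) - 2*(theta - 1)*log(theta + 3/2) + 5)/(50*(theta - 1))] = -3/(4*theta**3 - 2*theta**2 - 8*theta + 6) = f(theta).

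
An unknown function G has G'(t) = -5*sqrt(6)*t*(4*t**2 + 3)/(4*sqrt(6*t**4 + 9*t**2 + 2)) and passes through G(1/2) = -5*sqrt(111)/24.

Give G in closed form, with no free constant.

G'(t) matches the chain-rule pattern g'(h)*h' with inner function h(t) = t**4 + 3*t**2/2 + 1/3; substituting u = h(t) collapses the integral.
A general antiderivative is -5*sqrt(t**4 + 3*t**2/2 + 1/3)/2 + C.
The condition gives C = -5*sqrt(111)/24 - (-5*sqrt(111)/24) = 0.
So G(t) = -5*sqrt(6)*sqrt(6*t**4 + 9*t**2 + 2)/12.
Check: d/dt[-5*sqrt(6)*sqrt(6*t**4 + 9*t**2 + 2)/12] = (-20*sqrt(6)*t**3 - 15*sqrt(6)*t)/(4*sqrt(6*t**4 + 9*t**2 + 2)), which equals G'(t).

G(t) = -5*sqrt(6)*sqrt(6*t**4 + 9*t**2 + 2)/12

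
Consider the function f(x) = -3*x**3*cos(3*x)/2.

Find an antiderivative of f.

An antiderivative is F(x) = -x**3*sin(3*x)/2 - x**2*cos(3*x)/2 + x*sin(3*x)/3 + cos(3*x)/9.

A first test for any F(x): its x-derivative must equal f(x) identically.
Check: d/dx[-x**3*sin(3*x)/2 - x**2*cos(3*x)/2 + x*sin(3*x)/3 + cos(3*x)/9] = -3*x**3*cos(3*x)/2 = f(x).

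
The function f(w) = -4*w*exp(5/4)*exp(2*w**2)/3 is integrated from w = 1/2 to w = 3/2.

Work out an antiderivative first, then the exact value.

Antiderivative: F(w) = -exp(5/4)*exp(2*w**2)/3; value = -exp(23/4)/3 + exp(7/4)/3

The substitution u = 2*w**2 + 5/4 works: f is exactly (dF/du)*(du/dw) for that inner function.
F(w) = -exp(5/4)*exp(2*w**2)/3 is an antiderivative of f.
Check: d/dw[-exp(5/4)*exp(2*w**2)/3] = -4*w*exp(5/4)*exp(2*w**2)/3 = f(w).
F(3/2) = -exp(23/4)/3; F(1/2) = -exp(7/4)/3.
Integral = F(3/2) - F(1/2) = -exp(23/4)/3 + exp(7/4)/3.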